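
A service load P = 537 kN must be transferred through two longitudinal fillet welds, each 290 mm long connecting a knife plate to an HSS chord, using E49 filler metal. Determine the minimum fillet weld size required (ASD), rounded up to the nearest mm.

w = 9 mm

E49XX → F_EXX = 490 MPa.
Total weld length L = 580 mm.
Required throat t_e = P × Ω / (0.6 F_EXX × L) = 537 × 2.0 / (0.6 × 490 × 580 × 10⁻³) = 6.298 mm.
Required leg w = t_e / 0.707 = 8.909 mm → use 9 mm.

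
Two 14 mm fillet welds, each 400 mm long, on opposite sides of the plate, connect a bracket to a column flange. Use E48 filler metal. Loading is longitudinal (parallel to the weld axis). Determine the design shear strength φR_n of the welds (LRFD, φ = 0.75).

E48XX → F_EXX = 480 MPa.
Effective throat t_e = 0.707 × 14 = 9.898 mm.
Total length L = 800 mm; A_we = 9.898 × 800 = 7918 mm².
F_nw = 0.6 F_EXX = 0.6 × 480 = 288 MPa.
φR_n = 0.75 × 288 × 7918 × 10⁻³ = 1710 kN.

φR_n ≈ 1710 kN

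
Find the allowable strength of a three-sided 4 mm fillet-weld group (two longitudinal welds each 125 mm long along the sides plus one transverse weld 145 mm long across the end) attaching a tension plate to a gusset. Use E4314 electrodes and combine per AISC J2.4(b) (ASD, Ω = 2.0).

R_n/Ω ≈ 157 kN

E43XX → F_EXX = 430 MPa.
t_e = 0.707 × 4 = 2.828 mm.
R_nwl = 0.6 × 430 × 2.828 × 250 × 10⁻³ = 182.4 kN (longitudinal, 2 welds).
R_nwt = 0.6 × 430 × 2.828 × 145 × 10⁻³ = 105.8 kN (transverse, base value).
(i) R_nwl + R_nwt = 288.2 kN; (ii) 0.85 R_nwl + 1.5 R_nwt = 313.7 kN.
R_n = max = 313.7 kN [governs: (ii)]; R_n/Ω = 156.9 kN.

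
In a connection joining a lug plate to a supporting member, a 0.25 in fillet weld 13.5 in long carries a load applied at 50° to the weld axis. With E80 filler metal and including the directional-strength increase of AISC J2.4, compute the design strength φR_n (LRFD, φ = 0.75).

E80XX → F_EXX = 80 ksi.
t_e = 0.707 × 0.25 = 0.1767 in; A_we = 0.1767 × 13.5 = 2.386 in².
Directional factor: 1.0 + 0.5 sin^1.5(50°) = 1.335.
F_nw = 0.6 × 80 × 1.335 = 64.09 ksi.
φR_n = 0.75 × 64.09 × 2.386 = 114.7 kips.

φR_n ≈ 115 kips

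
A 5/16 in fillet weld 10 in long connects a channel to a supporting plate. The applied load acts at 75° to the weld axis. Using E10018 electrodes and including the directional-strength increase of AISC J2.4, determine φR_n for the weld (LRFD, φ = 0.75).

E100XX → F_EXX = 100 ksi.
t_e = 0.707 × 0.3125 = 0.2209 in; A_we = 0.2209 × 10 = 2.209 in².
Directional factor: 1.0 + 0.5 sin^1.5(75°) = 1.475.
F_nw = 0.6 × 100 × 1.475 = 88.48 ksi.
φR_n = 0.75 × 88.48 × 2.209 = 146.6 kip.

φR_n ≈ 147 kip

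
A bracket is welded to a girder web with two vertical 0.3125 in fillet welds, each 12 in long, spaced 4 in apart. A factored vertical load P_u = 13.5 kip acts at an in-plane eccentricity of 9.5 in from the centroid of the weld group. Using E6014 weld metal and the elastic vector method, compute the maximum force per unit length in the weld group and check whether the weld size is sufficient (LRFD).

f_max ≈ 2.35 kip/in; adequate

E60XX → F_EXX = 60 ksi.
Total weld length L_w = 24 in. Treat welds as unit-width lines.
Polar moment about centroid: J = 2[d³/12 + d(b/2)²] = 2[12³/12 + 12×2²] = 384 in³.
Direct shear f_v = P/L_w = 13.5 / 24 = 0.5625 kip/in (vertical).
Torsion M = P·e = 13.5 × 9.5 = 128.25 kip·in.
Critical point at (x, y) = (2, 6) from centroid. f_tx = M·y/J = 2.004 kip/in; f_ty = M·x/J = 0.668 kip/in.
Resultant f_max = √[f_tx² + (f_v + f_ty)²] = √[2.004² + (0.5625 + 0.668)²] = 2.352 kip/in.
Capacity per unit length: φr_n = 0.75 × 0.6 × 60 × (0.707 × 0.3125) = 5.965 kip/in.
2.352 ≤ 5.965 → adequate.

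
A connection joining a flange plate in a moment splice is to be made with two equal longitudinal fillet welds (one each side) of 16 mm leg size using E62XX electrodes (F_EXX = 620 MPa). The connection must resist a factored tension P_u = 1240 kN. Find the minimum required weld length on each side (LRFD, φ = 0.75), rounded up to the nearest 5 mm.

L = 200 mm on each side

Throat t_e = 0.707 × 16 = 11.31 mm.
φr_n = 0.75 × 0.6 × 620 × 11.31 × 10⁻³ = 3.156 kN/mm.
L_req = P_u / φr_n = 1240 / 3.156 = 392.9 mm total.
Per side: 392.9 / 2 = 196.4 mm.
Round up → use L = 200 mm on each side.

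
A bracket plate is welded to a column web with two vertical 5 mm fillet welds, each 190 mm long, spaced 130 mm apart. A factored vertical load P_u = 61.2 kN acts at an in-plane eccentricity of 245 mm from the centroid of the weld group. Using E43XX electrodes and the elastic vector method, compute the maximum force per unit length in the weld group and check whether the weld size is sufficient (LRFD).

E43XX → F_EXX = 430 MPa.
Total weld length L_w = 380 mm. Treat welds as unit-width lines.
Polar moment about centroid: J = 2[d³/12 + d(b/2)²] = 2[190³/12 + 190×65²] = 2749000 mm³.
Direct shear f_v = P/L_w = 61.2×10³ / 380 = 161.1 N/mm (vertical).
Torsion M = P·e = 61.2×10³ × 245 = 14994000 N·mm.
Critical point at (x, y) = (65, 95) from centroid. f_tx = M·y/J = 518.2 N/mm; f_ty = M·x/J = 354.6 N/mm.
Resultant f_max = √[f_tx² + (f_v + f_ty)²] = √[518.2² + (161.1 + 354.6)²] = 731 N/mm.
Capacity per unit length: φr_n = 0.75 × 0.6 × 430 × (0.707 × 5) = 684 N/mm.
731 > 684 → NOT adequate.

f_max ≈ 731 N/mm; NOT adequate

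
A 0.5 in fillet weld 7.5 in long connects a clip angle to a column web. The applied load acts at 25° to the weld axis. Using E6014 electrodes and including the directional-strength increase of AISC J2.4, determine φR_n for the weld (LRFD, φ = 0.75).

E60XX → F_EXX = 60 ksi.
t_e = 0.707 × 0.5 = 0.3535 in; A_we = 0.3535 × 7.5 = 2.651 in².
Directional factor: 1.0 + 0.5 sin^1.5(25°) = 1.137.
F_nw = 0.6 × 60 × 1.137 = 40.95 ksi.
φR_n = 0.75 × 40.95 × 2.651 = 81.42 kips.

φR_n ≈ 81.4 kips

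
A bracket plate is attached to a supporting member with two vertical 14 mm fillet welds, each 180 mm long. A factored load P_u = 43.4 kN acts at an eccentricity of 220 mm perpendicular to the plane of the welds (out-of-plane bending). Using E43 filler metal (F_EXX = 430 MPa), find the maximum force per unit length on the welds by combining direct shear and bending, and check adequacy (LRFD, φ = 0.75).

L_w = 2 × 180 = 360 mm; section modulus (unit throat) S = 2 × L²/6 = 10800 mm².
Direct shear f_v = P/L_w = 43.4×10³/360 = 120.6 N/mm.
Moment M = P × e = 43.4×10³ × 220 = 9548000 N·mm; bending f_b = M/S = 884.1 N/mm.
f_max = √(f_v² + f_b²) = √(120.6² + 884.1²) = 892.3 N/mm.
φr_n = 0.75 × 0.6 × 430 × (0.707 × 14) = 1915 N/mm → adequate.

f_max ≈ 892 N/mm; adequate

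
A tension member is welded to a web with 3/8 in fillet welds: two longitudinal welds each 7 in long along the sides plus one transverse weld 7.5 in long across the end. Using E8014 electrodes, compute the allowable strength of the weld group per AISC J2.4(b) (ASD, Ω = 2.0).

R_n/Ω ≈ 147 kip

E80XX → F_EXX = 80 ksi.
t_e = 0.707 × 0.375 = 0.2651 in.
R_nwl = 0.6 × 80 × 0.2651 × 14 = 178.2 kip (longitudinal, 2 welds).
R_nwt = 0.6 × 80 × 0.2651 × 7.5 = 95.44 kip (transverse, base value).
(i) R_nwl + R_nwt = 273.6 kip; (ii) 0.85 R_nwl + 1.5 R_nwt = 294.6 kip.
R_n = max = 294.6 kip [governs: (ii)]; R_n/Ω = 147.3 kip.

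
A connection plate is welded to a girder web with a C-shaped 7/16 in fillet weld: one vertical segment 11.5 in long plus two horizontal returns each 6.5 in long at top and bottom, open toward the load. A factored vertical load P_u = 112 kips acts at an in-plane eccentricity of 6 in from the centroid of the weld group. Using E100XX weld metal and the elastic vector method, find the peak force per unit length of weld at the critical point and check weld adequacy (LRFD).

E100XX → F_EXX = 100 ksi.
Total weld length L_w = 24.5 in. Treat welds as unit-width lines.
Centroid: x̄ = 2×6.5×3.25 / 24.5 = 1.724 in from the vertical weld.
Polar moment about centroid: J = I_x + I_y = [11.5³/12 + 2×6.5×5.75²] + [11.5×1.724² + 2(6.5³/12 + 6.5×1.526²)] = 666.8 in³.
Direct shear f_v = P/L_w = 112 / 24.5 = 4.571 kip/in (vertical).
Torsion M = P·e = 112 × 6 = 672 kip·in.
Critical point at (x, y) = (4.776, 5.75) from centroid. f_tx = M·y/J = 5.795 kip/in; f_ty = M·x/J = 4.813 kip/in.
Resultant f_max = √[f_tx² + (f_v + f_ty)²] = √[5.795² + (4.571 + 4.813)²] = 11.03 kip/in.
Capacity per unit length: φr_n = 0.75 × 0.6 × 100 × (0.707 × 0.4375) = 13.92 kip/in.
11.03 ≤ 13.92 → adequate.

f_max ≈ 11 kip/in; adequate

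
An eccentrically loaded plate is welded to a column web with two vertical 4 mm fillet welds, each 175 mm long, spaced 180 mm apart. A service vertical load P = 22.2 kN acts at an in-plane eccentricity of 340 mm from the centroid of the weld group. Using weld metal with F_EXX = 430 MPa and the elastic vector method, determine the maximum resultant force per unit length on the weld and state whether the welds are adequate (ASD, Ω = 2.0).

Total weld length L_w = 350 mm. Treat welds as unit-width lines.
Polar moment about centroid: J = 2[d³/12 + d(b/2)²] = 2[175³/12 + 175×90²] = 3728000 mm³.
Direct shear f_v = P/L_w = 22.2×10³ / 350 = 63.43 N/mm (vertical).
Torsion M = P·e = 22.2×10³ × 340 = 7548000 N·mm.
Critical point at (x, y) = (90, 87.5) from centroid. f_tx = M·y/J = 177.1 N/mm; f_ty = M·x/J = 182.2 N/mm.
Resultant f_max = √[f_tx² + (f_v + f_ty)²] = √[177.1² + (63.43 + 182.2)²] = 302.9 N/mm.
Capacity per unit length: r_n/Ω = (1/2.0) × 0.6 × 430 × (0.707 × 4) = 364.8 N/mm.
302.9 ≤ 364.8 → adequate.

f_max ≈ 303 N/mm; adequate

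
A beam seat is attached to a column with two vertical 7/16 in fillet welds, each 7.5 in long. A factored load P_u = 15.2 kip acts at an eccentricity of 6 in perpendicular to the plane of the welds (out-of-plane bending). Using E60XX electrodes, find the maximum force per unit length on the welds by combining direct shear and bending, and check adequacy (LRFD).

E60XX → F_EXX = 60 ksi.
L_w = 2 × 7.5 = 15 in; section modulus (unit throat) S = 2 × L²/6 = 18.75 in².
Direct shear f_v = P/L_w = 15.2/15 = 1.013 kip/in.
Moment M = P × e = 15.2 × 6 = 91.2 kip·in; bending f_b = M/S = 4.864 kip/in.
f_max = √(f_v² + f_b²) = √(1.013² + 4.864²) = 4.968 kip/in.
φr_n = 0.75 × 0.6 × 60 × (0.707 × 0.4375) = 8.351 kip/in → adequate.

f_max ≈ 4.97 kip/in; adequate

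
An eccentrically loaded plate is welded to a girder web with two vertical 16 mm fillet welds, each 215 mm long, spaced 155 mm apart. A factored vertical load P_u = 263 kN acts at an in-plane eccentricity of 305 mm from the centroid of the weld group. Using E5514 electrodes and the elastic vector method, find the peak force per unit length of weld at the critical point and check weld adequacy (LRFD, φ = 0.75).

f_max ≈ 2910 N/mm; NOT adequate

E55XX → F_EXX = 550 MPa.
Total weld length L_w = 430 mm. Treat welds as unit-width lines.
Polar moment about centroid: J = 2[d³/12 + d(b/2)²] = 2[215³/12 + 215×77.5²] = 4239000 mm³.
Direct shear f_v = P/L_w = 263×10³ / 430 = 611.6 N/mm (vertical).
Torsion M = P·e = 263×10³ × 305 = 80215000 N·mm.
Critical point at (x, y) = (77.5, 107.5) from centroid. f_tx = M·y/J = 2034 N/mm; f_ty = M·x/J = 1467 N/mm.
Resultant f_max = √[f_tx² + (f_v + f_ty)²] = √[2034² + (611.6 + 1467)²] = 2908 N/mm.
Capacity per unit length: φr_n = 0.75 × 0.6 × 550 × (0.707 × 16) = 2800 N/mm.
2908 > 2800 → NOT adequate.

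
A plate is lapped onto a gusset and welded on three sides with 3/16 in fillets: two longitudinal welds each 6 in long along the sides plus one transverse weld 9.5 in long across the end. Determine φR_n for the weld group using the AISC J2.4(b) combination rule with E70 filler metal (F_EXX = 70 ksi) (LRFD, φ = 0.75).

t_e = 0.707 × 0.1875 = 0.1326 in.
R_nwl = 0.6 × 70 × 0.1326 × 12 = 66.81 kip (longitudinal, 2 welds).
R_nwt = 0.6 × 70 × 0.1326 × 9.5 = 52.89 kip (transverse, base value).
(i) R_nwl + R_nwt = 119.7 kip; (ii) 0.85 R_nwl + 1.5 R_nwt = 136.1 kip.
R_n = max = 136.1 kip [governs: (ii)]; φR_n = 102.1 kip.

φR_n ≈ 102 kip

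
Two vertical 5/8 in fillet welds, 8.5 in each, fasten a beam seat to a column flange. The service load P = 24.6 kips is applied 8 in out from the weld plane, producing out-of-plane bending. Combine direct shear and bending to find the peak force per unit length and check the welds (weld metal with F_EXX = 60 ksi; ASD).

f_max ≈ 8.3 kip/in; NOT adequate

L_w = 2 × 8.5 = 17 in; section modulus (unit throat) S = 2 × L²/6 = 24.08 in².
Direct shear f_v = P/L_w = 24.6/17 = 1.447 kip/in.
Moment M = P × e = 24.6 × 8 = 196.8 kip·in; bending f_b = M/S = 8.172 kip/in.
f_max = √(f_v² + f_b²) = √(1.447² + 8.172²) = 8.299 kip/in.
r_n/Ω = (1/2.0) × 0.6 × 60 × (0.707 × 0.625) = 7.954 kip/in → NOT adequate.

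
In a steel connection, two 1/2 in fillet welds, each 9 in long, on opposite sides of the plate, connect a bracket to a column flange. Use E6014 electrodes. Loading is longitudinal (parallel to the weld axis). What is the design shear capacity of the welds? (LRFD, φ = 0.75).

φR_n ≈ 172 kip

E60XX → F_EXX = 60 ksi.
Effective throat t_e = 0.707 × 0.5 = 0.3535 in.
Total length L = 18 in; A_we = 0.3535 × 18 = 6.363 in².
F_nw = 0.6 F_EXX = 0.6 × 60 = 36 ksi.
φR_n = 0.75 × 36 × 6.363 = 171.8 kip.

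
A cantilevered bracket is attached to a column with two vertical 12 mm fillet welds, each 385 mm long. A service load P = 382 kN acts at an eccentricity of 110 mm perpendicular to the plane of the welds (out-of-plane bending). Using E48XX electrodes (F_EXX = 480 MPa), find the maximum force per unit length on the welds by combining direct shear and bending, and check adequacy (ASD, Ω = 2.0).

f_max ≈ 985 N/mm; adequate

L_w = 2 × 385 = 770 mm; section modulus (unit throat) S = 2 × L²/6 = 49410 mm².
Direct shear f_v = P/L_w = 382×10³/770 = 496.1 N/mm.
Moment M = P × e = 382×10³ × 110 = 42020000 N·mm; bending f_b = M/S = 850.5 N/mm.
f_max = √(f_v² + f_b²) = √(496.1² + 850.5²) = 984.6 N/mm.
r_n/Ω = (1/2.0) × 0.6 × 480 × (0.707 × 12) = 1222 N/mm → adequate.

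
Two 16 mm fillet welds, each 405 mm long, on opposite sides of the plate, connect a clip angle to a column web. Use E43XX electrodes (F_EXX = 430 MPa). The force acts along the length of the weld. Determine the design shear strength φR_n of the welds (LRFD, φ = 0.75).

φR_n ≈ 1770 kN

Effective throat t_e = 0.707 × 16 = 11.31 mm.
Total length L = 810 mm; A_we = 11.31 × 810 = 9163 mm².
F_nw = 0.6 F_EXX = 0.6 × 430 = 258 MPa.
φR_n = 0.75 × 258 × 9163 × 10⁻³ = 1773 kN.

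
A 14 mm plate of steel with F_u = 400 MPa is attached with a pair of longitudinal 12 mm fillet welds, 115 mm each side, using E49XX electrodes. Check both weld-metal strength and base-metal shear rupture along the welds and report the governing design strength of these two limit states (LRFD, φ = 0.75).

E49XX → F_EXX = 490 MPa.
t_e = 0.707 × 12 = 8.484 mm; L = 230 mm.
Weld metal: φR_n = 0.75 × 0.6 × 490 × 8.484 × 230 × 10⁻³ = 430.3 kN.
Base metal (shear rupture): φR_n = 0.75 × 0.6 × 400 × 14 × 230 × 10⁻³ = 579.6 kN.
Governing: weld metal.

φR_n ≈ 430 kN (weld metal governs)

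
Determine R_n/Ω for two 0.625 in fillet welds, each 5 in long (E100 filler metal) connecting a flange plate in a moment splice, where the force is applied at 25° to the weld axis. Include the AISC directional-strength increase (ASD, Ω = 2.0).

E100XX → F_EXX = 100 ksi.
t_e = 0.707 × 0.625 = 0.4419 in; A_we = 0.4419 × 10 = 4.419 in².
Directional factor: 1.0 + 0.5 sin^1.5(25°) = 1.137.
F_nw = 0.6 × 100 × 1.137 = 68.24 ksi.
R_n/Ω = (68.24 × 4.419) / 2.0 = 150.8 kip.

R_n/Ω ≈ 151 kip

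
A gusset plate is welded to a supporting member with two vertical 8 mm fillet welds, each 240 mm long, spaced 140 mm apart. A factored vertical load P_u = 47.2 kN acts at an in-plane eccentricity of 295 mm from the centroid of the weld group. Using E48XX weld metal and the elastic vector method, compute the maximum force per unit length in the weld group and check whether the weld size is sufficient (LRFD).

f_max ≈ 473 N/mm; adequate

E48XX → F_EXX = 480 MPa.
Total weld length L_w = 480 mm. Treat welds as unit-width lines.
Polar moment about centroid: J = 2[d³/12 + d(b/2)²] = 2[240³/12 + 240×70²] = 4656000 mm³.
Direct shear f_v = P/L_w = 47.2×10³ / 480 = 98.33 N/mm (vertical).
Torsion M = P·e = 47.2×10³ × 295 = 13924000 N·mm.
Critical point at (x, y) = (70, 120) from centroid. f_tx = M·y/J = 358.9 N/mm; f_ty = M·x/J = 209.3 N/mm.
Resultant f_max = √[f_tx² + (f_v + f_ty)²] = √[358.9² + (98.33 + 209.3)²] = 472.7 N/mm.
Capacity per unit length: φr_n = 0.75 × 0.6 × 480 × (0.707 × 8) = 1222 N/mm.
472.7 ≤ 1222 → adequate.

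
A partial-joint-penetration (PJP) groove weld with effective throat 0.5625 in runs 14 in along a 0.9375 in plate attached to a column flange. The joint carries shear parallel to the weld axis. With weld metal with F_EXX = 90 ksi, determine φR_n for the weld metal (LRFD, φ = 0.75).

Effective throat (given) t_e = 0.5625 in.
A_we = 0.5625 × 14 = 7.875 in².
F_nw = 0.6 F_EXX = 54 ksi.
φR_n = 0.75 × 54 × 7.875 = 318.9 kip.

φR_n ≈ 319 kip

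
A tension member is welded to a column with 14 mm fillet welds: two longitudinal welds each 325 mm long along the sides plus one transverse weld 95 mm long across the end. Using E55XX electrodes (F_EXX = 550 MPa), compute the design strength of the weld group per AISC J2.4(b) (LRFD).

t_e = 0.707 × 14 = 9.898 mm.
R_nwl = 0.6 × 550 × 9.898 × 650 × 10⁻³ = 2123 kN (longitudinal, 2 welds).
R_nwt = 0.6 × 550 × 9.898 × 95 × 10⁻³ = 310.3 kN (transverse, base value).
(i) R_nwl + R_nwt = 2433 kN; (ii) 0.85 R_nwl + 1.5 R_nwt = 2270 kN.
R_n = max = 2433 kN [governs: (i)]; φR_n = 1825 kN.

φR_n ≈ 1830 kN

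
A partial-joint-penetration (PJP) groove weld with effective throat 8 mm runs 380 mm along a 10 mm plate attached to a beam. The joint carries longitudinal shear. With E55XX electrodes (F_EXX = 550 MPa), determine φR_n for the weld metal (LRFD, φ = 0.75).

Effective throat (given) t_e = 8 mm.
A_we = 8 × 380 = 3040 mm².
F_nw = 0.6 F_EXX = 330 MPa.
φR_n = 0.75 × 330 × 3040 × 10⁻³ = 752.4 kN.

φR_n ≈ 752 kN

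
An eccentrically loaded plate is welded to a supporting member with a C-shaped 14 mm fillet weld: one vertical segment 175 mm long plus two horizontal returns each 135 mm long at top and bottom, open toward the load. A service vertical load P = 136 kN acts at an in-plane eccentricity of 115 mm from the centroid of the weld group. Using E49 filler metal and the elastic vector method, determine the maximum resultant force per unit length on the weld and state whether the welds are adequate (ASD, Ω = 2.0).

f_max ≈ 840 N/mm; adequate

E49XX → F_EXX = 490 MPa.
Total weld length L_w = 445 mm. Treat welds as unit-width lines.
Centroid: x̄ = 2×135×67.5 / 445 = 40.96 mm from the vertical weld.
Polar moment about centroid: J = I_x + I_y = [175³/12 + 2×135×87.5²] + [175×40.96² + 2(135³/12 + 135×26.54²)] = 3408000 mm³.
Direct shear f_v = P/L_w = 136×10³ / 445 = 305.6 N/mm (vertical).
Torsion M = P·e = 136×10³ × 115 = 15640000 N·mm.
Critical point at (x, y) = (94.04, 87.5) from centroid. f_tx = M·y/J = 401.6 N/mm; f_ty = M·x/J = 431.6 N/mm.
Resultant f_max = √[f_tx² + (f_v + f_ty)²] = √[401.6² + (305.6 + 431.6)²] = 839.5 N/mm.
Capacity per unit length: r_n/Ω = (1/2.0) × 0.6 × 490 × (0.707 × 14) = 1455 N/mm.
839.5 ≤ 1455 → adequate.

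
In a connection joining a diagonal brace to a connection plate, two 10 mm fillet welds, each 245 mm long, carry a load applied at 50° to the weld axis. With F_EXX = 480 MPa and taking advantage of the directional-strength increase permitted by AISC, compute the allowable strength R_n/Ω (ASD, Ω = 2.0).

R_n/Ω ≈ 666 kN

t_e = 0.707 × 10 = 7.07 mm; A_we = 7.07 × 490 = 3464 mm².
Directional factor: 1.0 + 0.5 sin^1.5(50°) = 1.335.
F_nw = 0.6 × 480 × 1.335 = 384.5 MPa.
R_n/Ω = (384.5 × 3464) / 2.0 × 10⁻³ = 666.1 kN.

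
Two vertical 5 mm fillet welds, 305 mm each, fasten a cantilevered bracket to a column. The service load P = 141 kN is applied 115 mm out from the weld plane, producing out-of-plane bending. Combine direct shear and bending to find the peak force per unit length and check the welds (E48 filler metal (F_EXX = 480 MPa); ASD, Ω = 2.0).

L_w = 2 × 305 = 610 mm; section modulus (unit throat) S = 2 × L²/6 = 31010 mm².
Direct shear f_v = P/L_w = 141×10³/610 = 231.1 N/mm.
Moment M = P × e = 141×10³ × 115 = 16215000 N·mm; bending f_b = M/S = 522.9 N/mm.
f_max = √(f_v² + f_b²) = √(231.1² + 522.9²) = 571.7 N/mm.
r_n/Ω = (1/2.0) × 0.6 × 480 × (0.707 × 5) = 509 N/mm → NOT adequate.

f_max ≈ 572 N/mm; NOT adequate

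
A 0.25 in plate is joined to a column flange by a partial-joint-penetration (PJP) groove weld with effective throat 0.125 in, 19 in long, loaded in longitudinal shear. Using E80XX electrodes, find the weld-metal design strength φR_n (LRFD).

φR_n ≈ 85.5 kips

E80XX → F_EXX = 80 ksi.
Effective throat (given) t_e = 0.125 in.
A_we = 0.125 × 19 = 2.375 in².
F_nw = 0.6 F_EXX = 48 ksi.
φR_n = 0.75 × 48 × 2.375 = 85.5 kips.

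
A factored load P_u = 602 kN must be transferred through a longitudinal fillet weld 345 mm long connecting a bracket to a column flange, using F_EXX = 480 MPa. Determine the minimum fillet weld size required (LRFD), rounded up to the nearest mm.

w = 12 mm

Total weld length L = 345 mm.
Required throat t_e = P_u / (φ × 0.6 F_EXX × L) = 602 / (0.75 × 0.6 × 480 × 345 × 10⁻³) = 8.078 mm.
Required leg w = t_e / 0.707 = 11.43 mm → use 12 mm.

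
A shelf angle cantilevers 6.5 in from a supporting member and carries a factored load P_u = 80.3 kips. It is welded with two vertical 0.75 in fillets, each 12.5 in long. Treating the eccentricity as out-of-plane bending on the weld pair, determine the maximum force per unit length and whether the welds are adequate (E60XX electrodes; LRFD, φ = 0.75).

E60XX → F_EXX = 60 ksi.
L_w = 2 × 12.5 = 25 in; section modulus (unit throat) S = 2 × L²/6 = 52.08 in².
Direct shear f_v = P/L_w = 80.3/25 = 3.212 kip/in.
Moment M = P × e = 80.3 × 6.5 = 521.95 kip·in; bending f_b = M/S = 10.02 kip/in.
f_max = √(f_v² + f_b²) = √(3.212² + 10.02²) = 10.52 kip/in.
φr_n = 0.75 × 0.6 × 60 × (0.707 × 0.75) = 14.32 kip/in → adequate.

f_max ≈ 10.5 kip/in; adequate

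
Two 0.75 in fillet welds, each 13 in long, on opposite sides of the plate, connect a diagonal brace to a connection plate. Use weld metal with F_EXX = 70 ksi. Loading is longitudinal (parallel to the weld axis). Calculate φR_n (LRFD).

φR_n ≈ 434 kips

Effective throat t_e = 0.707 × 0.75 = 0.5302 in.
Total length L = 26 in; A_we = 0.5302 × 26 = 13.79 in².
F_nw = 0.6 F_EXX = 0.6 × 70 = 42 ksi.
φR_n = 0.75 × 42 × 13.79 = 434.3 kips.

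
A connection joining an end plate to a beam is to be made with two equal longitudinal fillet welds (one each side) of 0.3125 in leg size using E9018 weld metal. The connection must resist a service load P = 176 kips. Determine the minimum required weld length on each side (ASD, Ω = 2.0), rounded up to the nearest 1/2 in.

E90XX → F_EXX = 90 ksi.
Throat t_e = 0.707 × 0.3125 = 0.2209 in.
r_n/Ω = (0.6 × 90 × 0.2209) / 2.0 = 5.965 kip/in.
L_req = P / (r_n/Ω) = 176 / 5.965 = 29.5 in total.
Per side: 29.5 / 2 = 14.75 in.
Round up → use L = 15 in on each side.

L = 15 in on each side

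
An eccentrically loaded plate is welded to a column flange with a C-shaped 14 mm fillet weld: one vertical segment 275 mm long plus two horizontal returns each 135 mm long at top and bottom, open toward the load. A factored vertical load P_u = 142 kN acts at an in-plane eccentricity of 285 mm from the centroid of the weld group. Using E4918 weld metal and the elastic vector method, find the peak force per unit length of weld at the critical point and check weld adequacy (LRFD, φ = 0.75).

f_max ≈ 1060 N/mm; adequate

E49XX → F_EXX = 490 MPa.
Total weld length L_w = 545 mm. Treat welds as unit-width lines.
Centroid: x̄ = 2×135×67.5 / 545 = 33.44 mm from the vertical weld.
Polar moment about centroid: J = I_x + I_y = [275³/12 + 2×135×137.5²] + [275×33.44² + 2(135³/12 + 135×34.06²)] = 7869000 mm³.
Direct shear f_v = P/L_w = 142×10³ / 545 = 260.6 N/mm (vertical).
Torsion M = P·e = 142×10³ × 285 = 40470000 N·mm.
Critical point at (x, y) = (101.6, 137.5) from centroid. f_tx = M·y/J = 707.2 N/mm; f_ty = M·x/J = 522.3 N/mm.
Resultant f_max = √[f_tx² + (f_v + f_ty)²] = √[707.2² + (260.6 + 522.3)²] = 1055 N/mm.
Capacity per unit length: φr_n = 0.75 × 0.6 × 490 × (0.707 × 14) = 2183 N/mm.
1055 ≤ 2183 → adequate.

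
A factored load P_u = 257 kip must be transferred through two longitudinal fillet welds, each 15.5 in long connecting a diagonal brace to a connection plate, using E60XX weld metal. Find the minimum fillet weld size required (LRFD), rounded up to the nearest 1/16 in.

w = 7/16 in

E60XX → F_EXX = 60 ksi.
Total weld length L = 31 in.
Required throat t_e = P_u / (φ × 0.6 F_EXX × L) = 257 / (0.75 × 0.6 × 60 × 31) = 0.307 in.
Required leg w = t_e / 0.707 = 0.4343 in → use 7/16 in.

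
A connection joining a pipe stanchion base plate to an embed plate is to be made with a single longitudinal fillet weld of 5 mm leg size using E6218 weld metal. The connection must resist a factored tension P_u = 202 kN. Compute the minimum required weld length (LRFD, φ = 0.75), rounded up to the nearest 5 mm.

L = 205 mm

E62XX → F_EXX = 620 MPa.
Throat t_e = 0.707 × 5 = 3.535 mm.
φr_n = 0.75 × 0.6 × 620 × 3.535 × 10⁻³ = 0.9863 kN/mm.
L_req = P_u / φr_n = 202 / 0.9863 = 204.8 mm total.
Round up → use L = 205 mm.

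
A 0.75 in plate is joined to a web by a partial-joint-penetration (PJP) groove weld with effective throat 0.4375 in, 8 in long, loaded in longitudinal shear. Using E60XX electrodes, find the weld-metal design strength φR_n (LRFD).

E60XX → F_EXX = 60 ksi.
Effective throat (given) t_e = 0.4375 in.
A_we = 0.4375 × 8 = 3.5 in².
F_nw = 0.6 F_EXX = 36 ksi.
φR_n = 0.75 × 36 × 3.5 = 94.5 kip.

φR_n ≈ 94.5 kip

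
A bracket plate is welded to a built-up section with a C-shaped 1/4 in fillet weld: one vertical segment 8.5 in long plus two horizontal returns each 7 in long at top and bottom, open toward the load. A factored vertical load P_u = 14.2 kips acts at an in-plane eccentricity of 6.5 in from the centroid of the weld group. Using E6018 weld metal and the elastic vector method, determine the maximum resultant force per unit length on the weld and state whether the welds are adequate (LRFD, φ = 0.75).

f_max ≈ 1.91 kip/in; adequate

E60XX → F_EXX = 60 ksi.
Total weld length L_w = 22.5 in. Treat welds as unit-width lines.
Centroid: x̄ = 2×7×3.5 / 22.5 = 2.178 in from the vertical weld.
Polar moment about centroid: J = I_x + I_y = [8.5³/12 + 2×7×4.25²] + [8.5×2.178² + 2(7³/12 + 7×1.322²)] = 426 in³.
Direct shear f_v = P/L_w = 14.2 / 22.5 = 0.6311 kip/in (vertical).
Torsion M = P·e = 14.2 × 6.5 = 92.3 kip·in.
Critical point at (x, y) = (4.822, 4.25) from centroid. f_tx = M·y/J = 0.9208 kip/in; f_ty = M·x/J = 1.045 kip/in.
Resultant f_max = √[f_tx² + (f_v + f_ty)²] = √[0.9208² + (0.6311 + 1.045)²] = 1.912 kip/in.
Capacity per unit length: φr_n = 0.75 × 0.6 × 60 × (0.707 × 0.25) = 4.772 kip/in.
1.912 ≤ 4.772 → adequate.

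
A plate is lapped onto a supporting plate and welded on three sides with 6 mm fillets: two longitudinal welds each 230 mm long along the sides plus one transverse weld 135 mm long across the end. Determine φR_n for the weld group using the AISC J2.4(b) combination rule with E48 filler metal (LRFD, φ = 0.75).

φR_n ≈ 545 kN

E48XX → F_EXX = 480 MPa.
t_e = 0.707 × 6 = 4.242 mm.
R_nwl = 0.6 × 480 × 4.242 × 460 × 10⁻³ = 562 kN (longitudinal, 2 welds).
R_nwt = 0.6 × 480 × 4.242 × 135 × 10⁻³ = 164.9 kN (transverse, base value).
(i) R_nwl + R_nwt = 726.9 kN; (ii) 0.85 R_nwl + 1.5 R_nwt = 725.1 kN.
R_n = max = 726.9 kN [governs: (i)]; φR_n = 545.2 kN.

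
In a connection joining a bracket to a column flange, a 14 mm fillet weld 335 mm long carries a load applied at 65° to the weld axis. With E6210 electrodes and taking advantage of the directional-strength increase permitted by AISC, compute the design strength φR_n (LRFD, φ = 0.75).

φR_n ≈ 1320 kN

E62XX → F_EXX = 620 MPa.
t_e = 0.707 × 14 = 9.898 mm; A_we = 9.898 × 335 = 3316 mm².
Directional factor: 1.0 + 0.5 sin^1.5(65°) = 1.431.
F_nw = 0.6 × 620 × 1.431 = 532.5 MPa.
φR_n = 0.75 × 532.5 × 3316 × 10⁻³ = 1324 kN.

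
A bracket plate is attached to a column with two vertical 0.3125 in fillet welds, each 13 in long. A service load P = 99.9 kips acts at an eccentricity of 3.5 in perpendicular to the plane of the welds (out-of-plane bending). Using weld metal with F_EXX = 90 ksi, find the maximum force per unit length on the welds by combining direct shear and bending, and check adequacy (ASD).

f_max ≈ 7.3 kip/in; NOT adequate

L_w = 2 × 13 = 26 in; section modulus (unit throat) S = 2 × L²/6 = 56.33 in².
Direct shear f_v = P/L_w = 99.9/26 = 3.842 kip/in.
Moment M = P × e = 99.9 × 3.5 = 349.65 kip·in; bending f_b = M/S = 6.207 kip/in.
f_max = √(f_v² + f_b²) = √(3.842² + 6.207²) = 7.3 kip/in.
r_n/Ω = (1/2.0) × 0.6 × 90 × (0.707 × 0.3125) = 5.965 kip/in → NOT adequate.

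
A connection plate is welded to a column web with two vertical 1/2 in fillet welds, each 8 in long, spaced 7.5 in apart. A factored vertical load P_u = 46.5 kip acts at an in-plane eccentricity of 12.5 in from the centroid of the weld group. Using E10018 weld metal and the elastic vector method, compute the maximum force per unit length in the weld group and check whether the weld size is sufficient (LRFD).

f_max ≈ 12.4 kip/in; adequate

E100XX → F_EXX = 100 ksi.
Total weld length L_w = 16 in. Treat welds as unit-width lines.
Polar moment about centroid: J = 2[d³/12 + d(b/2)²] = 2[8³/12 + 8×3.75²] = 310.3 in³.
Direct shear f_v = P/L_w = 46.5 / 16 = 2.906 kip/in (vertical).
Torsion M = P·e = 46.5 × 12.5 = 581.25 kip·in.
Critical point at (x, y) = (3.75, 4) from centroid. f_tx = M·y/J = 7.492 kip/in; f_ty = M·x/J = 7.024 kip/in.
Resultant f_max = √[f_tx² + (f_v + f_ty)²] = √[7.492² + (2.906 + 7.024)²] = 12.44 kip/in.
Capacity per unit length: φr_n = 0.75 × 0.6 × 100 × (0.707 × 0.5) = 15.91 kip/in.
12.44 ≤ 15.91 → adequate.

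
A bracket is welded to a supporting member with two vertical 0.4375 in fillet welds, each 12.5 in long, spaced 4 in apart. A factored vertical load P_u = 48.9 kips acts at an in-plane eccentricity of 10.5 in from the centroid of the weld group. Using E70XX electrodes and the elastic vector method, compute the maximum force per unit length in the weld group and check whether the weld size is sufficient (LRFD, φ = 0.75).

E70XX → F_EXX = 70 ksi.
Total weld length L_w = 25 in. Treat welds as unit-width lines.
Polar moment about centroid: J = 2[d³/12 + d(b/2)²] = 2[12.5³/12 + 12.5×2²] = 425.5 in³.
Direct shear f_v = P/L_w = 48.9 / 25 = 1.956 kip/in (vertical).
Torsion M = P·e = 48.9 × 10.5 = 513.45 kip·in.
Critical point at (x, y) = (2, 6.25) from centroid. f_tx = M·y/J = 7.541 kip/in; f_ty = M·x/J = 2.413 kip/in.
Resultant f_max = √[f_tx² + (f_v + f_ty)²] = √[7.541² + (1.956 + 2.413)²] = 8.716 kip/in.
Capacity per unit length: φr_n = 0.75 × 0.6 × 70 × (0.707 × 0.4375) = 9.743 kip/in.
8.716 ≤ 9.743 → adequate.

f_max ≈ 8.72 kip/in; adequate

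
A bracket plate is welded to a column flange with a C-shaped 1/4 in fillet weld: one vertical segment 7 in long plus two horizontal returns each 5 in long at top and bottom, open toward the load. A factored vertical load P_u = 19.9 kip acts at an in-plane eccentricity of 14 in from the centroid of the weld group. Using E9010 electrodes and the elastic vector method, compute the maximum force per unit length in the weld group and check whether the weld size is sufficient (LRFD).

E90XX → F_EXX = 90 ksi.
Total weld length L_w = 17 in. Treat welds as unit-width lines.
Centroid: x̄ = 2×5×2.5 / 17 = 1.471 in from the vertical weld.
Polar moment about centroid: J = I_x + I_y = [7³/12 + 2×5×3.5²] + [7×1.471² + 2(5³/12 + 5×1.029²)] = 197.7 in³.
Direct shear f_v = P/L_w = 19.9 / 17 = 1.171 kip/in (vertical).
Torsion M = P·e = 19.9 × 14 = 278.6 kip·in.
Critical point at (x, y) = (3.529, 3.5) from centroid. f_tx = M·y/J = 4.933 kip/in; f_ty = M·x/J = 4.975 kip/in.
Resultant f_max = √[f_tx² + (f_v + f_ty)²] = √[4.933² + (1.171 + 4.975)²] = 7.881 kip/in.
Capacity per unit length: φr_n = 0.75 × 0.6 × 90 × (0.707 × 0.25) = 7.158 kip/in.
7.881 > 7.158 → NOT adequate.

f_max ≈ 7.88 kip/in; NOT adequate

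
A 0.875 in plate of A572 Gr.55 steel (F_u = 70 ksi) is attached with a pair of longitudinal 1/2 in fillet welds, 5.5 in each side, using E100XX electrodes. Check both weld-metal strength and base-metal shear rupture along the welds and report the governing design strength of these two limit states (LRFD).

φR_n ≈ 175 kips (weld metal governs)

E100XX → F_EXX = 100 ksi.
t_e = 0.707 × 0.5 = 0.3535 in; L = 11 in.
Weld metal: φR_n = 0.75 × 0.6 × 100 × 0.3535 × 11 = 175 kips.
Base metal (shear rupture): φR_n = 0.75 × 0.6 × 70 × 0.875 × 11 = 303.2 kips.
Governing: weld metal.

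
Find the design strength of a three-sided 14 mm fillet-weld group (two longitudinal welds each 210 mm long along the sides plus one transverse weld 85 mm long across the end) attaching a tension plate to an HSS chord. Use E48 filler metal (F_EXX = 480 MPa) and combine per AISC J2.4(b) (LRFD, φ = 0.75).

t_e = 0.707 × 14 = 9.898 mm.
R_nwl = 0.6 × 480 × 9.898 × 420 × 10⁻³ = 1197 kN (longitudinal, 2 welds).
R_nwt = 0.6 × 480 × 9.898 × 85 × 10⁻³ = 242.3 kN (transverse, base value).
(i) R_nwl + R_nwt = 1440 kN; (ii) 0.85 R_nwl + 1.5 R_nwt = 1381 kN.
R_n = max = 1440 kN [governs: (i)]; φR_n = 1080 kN.

φR_n ≈ 1080 kN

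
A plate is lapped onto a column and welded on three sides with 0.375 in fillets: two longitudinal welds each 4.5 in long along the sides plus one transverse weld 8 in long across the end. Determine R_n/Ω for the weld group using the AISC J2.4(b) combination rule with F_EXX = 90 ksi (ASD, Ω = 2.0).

t_e = 0.707 × 0.375 = 0.2651 in.
R_nwl = 0.6 × 90 × 0.2651 × 9 = 128.9 kip (longitudinal, 2 welds).
R_nwt = 0.6 × 90 × 0.2651 × 8 = 114.5 kip (transverse, base value).
(i) R_nwl + R_nwt = 243.4 kip; (ii) 0.85 R_nwl + 1.5 R_nwt = 281.3 kip.
R_n = max = 281.3 kip [governs: (ii)]; R_n/Ω = 140.7 kip.

R_n/Ω ≈ 141 kip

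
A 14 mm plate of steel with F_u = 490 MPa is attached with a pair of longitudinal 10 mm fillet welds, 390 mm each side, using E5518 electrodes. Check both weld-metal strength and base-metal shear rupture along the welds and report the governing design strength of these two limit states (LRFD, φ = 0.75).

E55XX → F_EXX = 550 MPa.
t_e = 0.707 × 10 = 7.07 mm; L = 780 mm.
Weld metal: φR_n = 0.75 × 0.6 × 550 × 7.07 × 780 × 10⁻³ = 1365 kN.
Base metal (shear rupture): φR_n = 0.75 × 0.6 × 490 × 14 × 780 × 10⁻³ = 2408 kN.
Governing: weld metal.

φR_n ≈ 1360 kN (weld metal governs)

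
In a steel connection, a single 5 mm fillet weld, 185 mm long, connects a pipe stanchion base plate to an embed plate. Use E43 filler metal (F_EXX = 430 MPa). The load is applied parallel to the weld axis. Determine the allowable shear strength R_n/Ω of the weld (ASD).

R_n/Ω ≈ 84.4 kN

Effective throat t_e = 0.707 × 5 = 3.535 mm.
Total length L = 185 mm; A_we = 3.535 × 185 = 654 mm².
F_nw = 0.6 F_EXX = 0.6 × 430 = 258 MPa.
R_n = 258 × 654 × 10⁻³ = 168.7 kN; R_n/Ω = 168.7/2.0 = 84.36 kN.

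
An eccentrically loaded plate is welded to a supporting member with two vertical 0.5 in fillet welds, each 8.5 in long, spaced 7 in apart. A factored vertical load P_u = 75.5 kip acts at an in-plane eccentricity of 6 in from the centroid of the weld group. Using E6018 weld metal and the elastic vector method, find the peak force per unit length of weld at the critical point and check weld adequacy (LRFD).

E60XX → F_EXX = 60 ksi.
Total weld length L_w = 17 in. Treat welds as unit-width lines.
Polar moment about centroid: J = 2[d³/12 + d(b/2)²] = 2[8.5³/12 + 8.5×3.5²] = 310.6 in³.
Direct shear f_v = P/L_w = 75.5 / 17 = 4.441 kip/in (vertical).
Torsion M = P·e = 75.5 × 6 = 453 kip·in.
Critical point at (x, y) = (3.5, 4.25) from centroid. f_tx = M·y/J = 6.198 kip/in; f_ty = M·x/J = 5.105 kip/in.
Resultant f_max = √[f_tx² + (f_v + f_ty)²] = √[6.198² + (4.441 + 5.105)²] = 11.38 kip/in.
Capacity per unit length: φr_n = 0.75 × 0.6 × 60 × (0.707 × 0.5) = 9.544 kip/in.
11.38 > 9.544 → NOT adequate.

f_max ≈ 11.4 kip/in; NOT adequate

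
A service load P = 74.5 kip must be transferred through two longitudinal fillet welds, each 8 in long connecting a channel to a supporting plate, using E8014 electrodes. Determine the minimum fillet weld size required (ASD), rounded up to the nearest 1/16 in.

w = 5/16 in

E80XX → F_EXX = 80 ksi.
Total weld length L = 16 in.
Required throat t_e = P × Ω / (0.6 F_EXX × L) = 74.5 × 2.0 / (0.6 × 80 × 16) = 0.194 in.
Required leg w = t_e / 0.707 = 0.2744 in → use 5/16 in.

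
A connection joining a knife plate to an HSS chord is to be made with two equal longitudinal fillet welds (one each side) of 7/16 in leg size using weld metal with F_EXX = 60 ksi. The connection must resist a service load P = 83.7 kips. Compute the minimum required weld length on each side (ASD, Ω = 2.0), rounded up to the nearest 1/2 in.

L = 8 in on each side

Throat t_e = 0.707 × 0.4375 = 0.3093 in.
r_n/Ω = (0.6 × 60 × 0.3093) / 2.0 = 5.568 kip/in.
L_req = P / (r_n/Ω) = 83.7 / 5.568 = 15.03 in total.
Per side: 15.03 / 2 = 7.517 in.
Round up → use L = 8 in on each side.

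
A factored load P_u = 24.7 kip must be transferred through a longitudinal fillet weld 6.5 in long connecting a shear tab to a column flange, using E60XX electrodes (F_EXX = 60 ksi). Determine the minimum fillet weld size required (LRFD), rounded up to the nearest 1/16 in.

Total weld length L = 6.5 in.
Required throat t_e = P_u / (φ × 0.6 F_EXX × L) = 24.7 / (0.75 × 0.6 × 60 × 6.5) = 0.1407 in.
Required leg w = t_e / 0.707 = 0.1991 in → use 1/4 in.

w = 1/4 in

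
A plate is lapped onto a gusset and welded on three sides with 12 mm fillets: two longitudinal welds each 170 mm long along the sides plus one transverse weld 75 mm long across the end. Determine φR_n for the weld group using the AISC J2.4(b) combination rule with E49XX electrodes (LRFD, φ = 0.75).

E49XX → F_EXX = 490 MPa.
t_e = 0.707 × 12 = 8.484 mm.
R_nwl = 0.6 × 490 × 8.484 × 340 × 10⁻³ = 848.1 kN (longitudinal, 2 welds).
R_nwt = 0.6 × 490 × 8.484 × 75 × 10⁻³ = 187.1 kN (transverse, base value).
(i) R_nwl + R_nwt = 1035 kN; (ii) 0.85 R_nwl + 1.5 R_nwt = 1001 kN.
R_n = max = 1035 kN [governs: (i)]; φR_n = 776.3 kN.

φR_n ≈ 776 kN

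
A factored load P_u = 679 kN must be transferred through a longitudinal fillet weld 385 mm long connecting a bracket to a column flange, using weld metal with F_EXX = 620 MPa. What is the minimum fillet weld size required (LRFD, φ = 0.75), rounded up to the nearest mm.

Total weld length L = 385 mm.
Required throat t_e = P_u / (φ × 0.6 F_EXX × L) = 679 / (0.75 × 0.6 × 620 × 385 × 10⁻³) = 6.321 mm.
Required leg w = t_e / 0.707 = 8.941 mm → use 9 mm.

w = 9 mm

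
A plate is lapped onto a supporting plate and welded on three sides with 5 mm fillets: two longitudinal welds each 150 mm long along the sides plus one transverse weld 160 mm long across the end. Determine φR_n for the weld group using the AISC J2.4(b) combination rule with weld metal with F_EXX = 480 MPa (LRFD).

t_e = 0.707 × 5 = 3.535 mm.
R_nwl = 0.6 × 480 × 3.535 × 300 × 10⁻³ = 305.4 kN (longitudinal, 2 welds).
R_nwt = 0.6 × 480 × 3.535 × 160 × 10⁻³ = 162.9 kN (transverse, base value).
(i) R_nwl + R_nwt = 468.3 kN; (ii) 0.85 R_nwl + 1.5 R_nwt = 503.9 kN.
R_n = max = 503.9 kN [governs: (ii)]; φR_n = 378 kN.

φR_n ≈ 378 kN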